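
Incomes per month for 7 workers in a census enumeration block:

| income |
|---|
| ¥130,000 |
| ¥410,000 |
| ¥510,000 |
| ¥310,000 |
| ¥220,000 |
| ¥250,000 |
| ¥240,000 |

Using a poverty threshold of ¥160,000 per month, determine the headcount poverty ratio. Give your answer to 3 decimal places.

0.143

1 of the 7 workers have income below ¥160,000.
H = 1/7 = 0.143.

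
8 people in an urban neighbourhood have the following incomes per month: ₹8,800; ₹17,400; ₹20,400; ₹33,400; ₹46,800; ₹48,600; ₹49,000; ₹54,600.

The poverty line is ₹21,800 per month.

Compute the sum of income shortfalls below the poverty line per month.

₹18,800

Below z: ₹8,800, ₹17,400, ₹20,400 (q = 3 of N = 8).
Individual gaps: 21800−8800 = 13000; 21800−17400 = 4400; 21800−20400 = 1400.
Aggregate gap = ₹18,800.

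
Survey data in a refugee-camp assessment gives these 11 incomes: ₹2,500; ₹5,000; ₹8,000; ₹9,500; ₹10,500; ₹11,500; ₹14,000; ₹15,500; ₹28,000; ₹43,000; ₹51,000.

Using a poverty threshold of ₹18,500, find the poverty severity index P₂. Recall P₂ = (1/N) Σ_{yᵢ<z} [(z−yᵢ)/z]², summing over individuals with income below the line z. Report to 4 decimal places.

0.2050

Below z: ₹2,500, ₹5,000, ₹8,000, ₹9,500, ₹10,500, ₹11,500, ₹14,000, ₹15,500 (q = 8 of N = 11).
Shortfall ratios: (18500−2500)/18500 = 0.8649; (18500−5000)/18500 = 0.7297; (18500−8000)/18500 = 0.5676; (18500−9500)/18500 = 0.4865; (18500−10500)/18500 = 0.4324; (18500−11500)/18500 = 0.3784; (18500−14000)/18500 = 0.2432; (18500−15500)/18500 = 0.1622.
Squared: 0.7480; 0.5325; 0.3221; 0.2367; 0.1870; 0.1432; 0.0592; 0.0263.
Sum = 2.254931; P₂ = 2.254931 / 11 = 0.2050.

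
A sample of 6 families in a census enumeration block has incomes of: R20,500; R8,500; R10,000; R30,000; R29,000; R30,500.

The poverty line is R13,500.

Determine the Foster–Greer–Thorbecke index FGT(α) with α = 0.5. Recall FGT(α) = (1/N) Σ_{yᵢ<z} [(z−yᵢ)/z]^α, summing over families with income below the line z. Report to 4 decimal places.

Incomes under z: R8,500, R10,000 (q = 2 of N = 6).
Normalized shortfalls: (13500−8500)/13500 = 0.3704; (13500−10000)/13500 = 0.2593.
Raised to α = 0.5: 0.60858; 0.50918.
Sum = 1.117756; FGT(0.5) = 1.117756 / 6 = 0.1863.

0.1863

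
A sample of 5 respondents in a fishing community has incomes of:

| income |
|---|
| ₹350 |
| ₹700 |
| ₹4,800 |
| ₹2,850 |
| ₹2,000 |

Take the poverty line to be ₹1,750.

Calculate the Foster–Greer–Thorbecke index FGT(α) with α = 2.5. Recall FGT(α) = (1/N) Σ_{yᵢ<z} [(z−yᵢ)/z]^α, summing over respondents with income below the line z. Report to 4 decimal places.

0.1703

Incomes under z: ₹350, ₹700 (q = 2 of N = 5).
Gap ratios (z−y)/z: (1750−350)/1750 = 0.8000; (1750−700)/1750 = 0.6000.
Raised to α = 2.5: 0.57243; 0.27885.
Sum = 0.851288; FGT(2.5) = 0.851288 / 5 = 0.1703.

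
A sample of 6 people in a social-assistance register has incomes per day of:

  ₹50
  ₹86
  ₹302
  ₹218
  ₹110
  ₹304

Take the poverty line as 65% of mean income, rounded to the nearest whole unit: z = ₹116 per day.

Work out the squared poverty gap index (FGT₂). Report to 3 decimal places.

Below z: ₹50, ₹86, ₹110 (q = 3 of N = 6).
Normalized shortfalls: (116−50)/116 = 0.5690; (116−86)/116 = 0.2586; (116−110)/116 = 0.0517.
Squared: 0.3237; 0.0669; 0.0027.
Sum = 0.393282; P₂ = 0.393282 / 6 = 0.066.

0.066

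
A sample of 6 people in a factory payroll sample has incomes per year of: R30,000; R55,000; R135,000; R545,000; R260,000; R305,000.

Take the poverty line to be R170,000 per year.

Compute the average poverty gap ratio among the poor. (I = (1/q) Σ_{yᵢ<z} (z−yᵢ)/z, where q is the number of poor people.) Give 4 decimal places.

Below the line: R30,000, R55,000, R135,000 (q = 3 of N = 6).
Relative gaps: 0.8235, 0.6765, 0.2059; sum = 1.705882.
I averages over the q = 3 poor units only: 1.705882 / 3 = 0.5686.

0.5686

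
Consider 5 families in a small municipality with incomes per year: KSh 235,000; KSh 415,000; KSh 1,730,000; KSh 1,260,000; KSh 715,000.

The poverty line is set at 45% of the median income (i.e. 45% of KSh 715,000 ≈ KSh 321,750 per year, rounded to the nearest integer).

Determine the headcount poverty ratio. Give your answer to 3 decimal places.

1 of the 5 families have income below KSh 321,750.
H = 1/5 = 0.200.

0.200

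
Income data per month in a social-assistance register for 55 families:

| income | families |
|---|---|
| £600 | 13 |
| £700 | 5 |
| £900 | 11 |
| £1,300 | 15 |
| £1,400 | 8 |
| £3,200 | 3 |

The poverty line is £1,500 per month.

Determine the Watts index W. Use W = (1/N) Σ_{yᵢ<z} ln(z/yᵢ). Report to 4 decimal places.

0.4371

Poor units: 13×£600, 5×£700, 11×£900, 15×£1,300, 8×£1,400 (q = 52 of N = 55).
Log shortfalls: ln(1500/600) = 0.9163 (×13); ln(1500/700) = 0.7621 (×5); ln(1500/900) = 0.5108 (×11); ln(1500/1300) = 0.1431 (×15); ln(1500/1400) = 0.0690 (×8).
W = 24.040017 / 55 = 0.4371.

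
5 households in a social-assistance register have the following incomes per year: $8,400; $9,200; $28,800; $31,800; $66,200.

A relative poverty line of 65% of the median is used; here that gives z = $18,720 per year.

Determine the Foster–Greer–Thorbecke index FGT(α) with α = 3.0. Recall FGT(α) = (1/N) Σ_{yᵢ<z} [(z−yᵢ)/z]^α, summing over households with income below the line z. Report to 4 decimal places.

0.0598

Poor units: $8,400, $9,200 (q = 2 of N = 5).
Relative gaps: (18720−8400)/18720 = 0.5513; (18720−9200)/18720 = 0.5085.
Raised to α = 3.0: 0.16754; 0.13152.
Sum = 0.299062; FGT(3.0) = 0.299062 / 5 = 0.0598.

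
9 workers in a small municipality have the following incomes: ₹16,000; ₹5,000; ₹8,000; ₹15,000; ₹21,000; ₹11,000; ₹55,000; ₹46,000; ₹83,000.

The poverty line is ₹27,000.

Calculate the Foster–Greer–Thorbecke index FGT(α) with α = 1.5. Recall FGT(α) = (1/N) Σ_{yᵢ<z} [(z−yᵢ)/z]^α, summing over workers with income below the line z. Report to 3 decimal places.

0.271

Below z: ₹5,000, ₹8,000, ₹11,000, ₹15,000, ₹16,000, ₹21,000 (q = 6 of N = 9).
Normalized shortfalls: (27000−5000)/27000 = 0.8148; (27000−8000)/27000 = 0.7037; (27000−11000)/27000 = 0.5926; (27000−15000)/27000 = 0.4444; (27000−16000)/27000 = 0.4074; (27000−21000)/27000 = 0.2222.
Raised to α = 1.5: 0.73551; 0.59032; 0.45618; 0.29630; 0.26004; 0.10476.
Sum = 2.443099; FGT(1.5) = 2.443099 / 9 = 0.271.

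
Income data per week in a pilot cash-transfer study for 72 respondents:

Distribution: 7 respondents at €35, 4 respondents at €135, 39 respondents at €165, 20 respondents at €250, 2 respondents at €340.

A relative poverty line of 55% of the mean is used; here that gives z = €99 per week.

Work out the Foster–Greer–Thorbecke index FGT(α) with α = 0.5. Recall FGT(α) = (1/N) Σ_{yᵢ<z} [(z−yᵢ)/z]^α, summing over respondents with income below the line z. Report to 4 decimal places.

0.0782

Below the line: 7×€35 (q = 7 of N = 72).
Gap ratios (z−y)/z: (99−35)/99 = 0.6465 (×7).
Raised to α = 0.5: 0.80403 (×7).
Sum = 5.628212; FGT(0.5) = 5.628212 / 72 = 0.0782.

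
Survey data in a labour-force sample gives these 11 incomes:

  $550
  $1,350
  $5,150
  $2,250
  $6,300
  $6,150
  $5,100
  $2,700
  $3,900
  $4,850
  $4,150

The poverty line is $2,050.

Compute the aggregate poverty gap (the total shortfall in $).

Incomes under z: $550, $1,350 (q = 2 of N = 11).
Individual gaps: 2050−550 = 1500; 2050−1350 = 700.
Aggregate gap = $2,200.

$2,200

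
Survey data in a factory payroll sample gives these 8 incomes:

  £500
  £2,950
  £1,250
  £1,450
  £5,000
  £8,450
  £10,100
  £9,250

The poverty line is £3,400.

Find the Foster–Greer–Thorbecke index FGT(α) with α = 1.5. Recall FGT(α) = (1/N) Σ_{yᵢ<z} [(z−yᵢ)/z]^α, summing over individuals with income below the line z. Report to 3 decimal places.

Below the line: £500, £1,250, £1,450, £2,950 (q = 4 of N = 8).
Normalized shortfalls: (3400−500)/3400 = 0.8529; (3400−1250)/3400 = 0.6324; (3400−1450)/3400 = 0.5735; (3400−2950)/3400 = 0.1324.
Raised to α = 1.5: 0.78773; 0.50285; 0.43434; 0.04815.
Sum = 1.773077; FGT(1.5) = 1.773077 / 8 = 0.222.

0.222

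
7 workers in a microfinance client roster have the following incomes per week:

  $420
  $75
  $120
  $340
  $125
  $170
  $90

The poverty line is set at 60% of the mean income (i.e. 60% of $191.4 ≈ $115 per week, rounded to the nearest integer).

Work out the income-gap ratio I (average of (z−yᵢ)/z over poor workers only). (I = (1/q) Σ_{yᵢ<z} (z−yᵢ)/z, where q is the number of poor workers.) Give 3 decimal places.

0.283

Incomes under z: $75, $90 (q = 2 of N = 7).
Shortfall ratios (z−y)/z: 0.3478, 0.2174; sum = 0.565217.
The income-gap ratio divides by q (the poor only): 0.565217 / 2 = 0.283.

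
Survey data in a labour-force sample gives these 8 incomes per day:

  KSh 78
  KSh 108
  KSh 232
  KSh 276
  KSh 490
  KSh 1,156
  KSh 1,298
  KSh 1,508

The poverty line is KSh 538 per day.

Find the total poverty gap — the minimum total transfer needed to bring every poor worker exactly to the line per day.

Below the line: KSh 78, KSh 108, KSh 232, KSh 276, KSh 490 (q = 5 of N = 8).
Individual gaps: 538−78 = 460; 538−108 = 430; 538−232 = 306; 538−276 = 262; 538−490 = 48.
Aggregate gap = KSh 1,506.

KSh 1,506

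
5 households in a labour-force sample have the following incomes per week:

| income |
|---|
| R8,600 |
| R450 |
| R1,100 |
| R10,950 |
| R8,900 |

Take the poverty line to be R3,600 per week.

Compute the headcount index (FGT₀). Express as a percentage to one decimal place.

40.0%

2 of the 5 households have income below R3,600.
H = 2/5 = 40.0%.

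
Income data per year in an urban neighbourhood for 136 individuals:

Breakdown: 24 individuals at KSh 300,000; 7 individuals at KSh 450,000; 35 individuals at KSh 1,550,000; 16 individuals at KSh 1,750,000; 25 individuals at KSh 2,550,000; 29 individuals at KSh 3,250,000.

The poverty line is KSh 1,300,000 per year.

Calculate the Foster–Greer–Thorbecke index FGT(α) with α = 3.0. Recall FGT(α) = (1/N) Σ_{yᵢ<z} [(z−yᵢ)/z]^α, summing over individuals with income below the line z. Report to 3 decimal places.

0.095

Incomes under z: 24×KSh 300,000, 7×KSh 450,000 (q = 31 of N = 136).
Normalized shortfalls: (1300000−300000)/1300000 = 0.7692 (×24); (1300000−450000)/1300000 = 0.6538 (×7).
Raised to α = 3.0: 0.45517 (×24); 0.27953 (×7).
Sum = 12.880690; FGT(3.0) = 12.880690 / 136 = 0.095.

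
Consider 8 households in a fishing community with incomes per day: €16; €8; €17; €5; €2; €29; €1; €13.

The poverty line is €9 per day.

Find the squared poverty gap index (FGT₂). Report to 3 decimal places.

0.201

Below the line: €1, €2, €5, €8 (q = 4 of N = 8).
Relative gaps: (9−1)/9 = 0.8889; (9−2)/9 = 0.7778; (9−5)/9 = 0.4444; (9−8)/9 = 0.1111.
Squared: 0.7901; 0.6049; 0.1975; 0.0123.
Sum = 1.604938; P₂ = 1.604938 / 8 = 0.201.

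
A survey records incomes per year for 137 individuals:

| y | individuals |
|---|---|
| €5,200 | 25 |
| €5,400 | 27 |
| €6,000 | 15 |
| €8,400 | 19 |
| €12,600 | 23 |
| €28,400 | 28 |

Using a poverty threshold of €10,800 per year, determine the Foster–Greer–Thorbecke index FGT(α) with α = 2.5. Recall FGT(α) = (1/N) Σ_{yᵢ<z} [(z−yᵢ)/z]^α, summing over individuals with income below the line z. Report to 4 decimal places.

Incomes under z: 25×€5,200, 27×€5,400, 15×€6,000, 19×€8,400 (q = 86 of N = 137).
Normalized shortfalls: (10800−5200)/10800 = 0.5185 (×25); (10800−5400)/10800 = 0.5000 (×27); (10800−6000)/10800 = 0.4444 (×15); (10800−8400)/10800 = 0.2222 (×19).
Raised to α = 2.5: 0.19360 (×25); 0.17678 (×27); 0.13169 (×15); 0.02328 (×19).
Sum = 12.030644; FGT(2.5) = 12.030644 / 137 = 0.0878.

0.0878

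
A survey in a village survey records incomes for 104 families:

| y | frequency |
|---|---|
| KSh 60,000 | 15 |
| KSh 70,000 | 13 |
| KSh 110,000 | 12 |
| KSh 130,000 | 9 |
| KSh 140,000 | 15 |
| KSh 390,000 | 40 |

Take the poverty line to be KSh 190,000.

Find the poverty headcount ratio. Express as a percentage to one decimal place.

61.5%

64 of the 104 families have income below KSh 190,000.
H = 64/104 = 61.5%.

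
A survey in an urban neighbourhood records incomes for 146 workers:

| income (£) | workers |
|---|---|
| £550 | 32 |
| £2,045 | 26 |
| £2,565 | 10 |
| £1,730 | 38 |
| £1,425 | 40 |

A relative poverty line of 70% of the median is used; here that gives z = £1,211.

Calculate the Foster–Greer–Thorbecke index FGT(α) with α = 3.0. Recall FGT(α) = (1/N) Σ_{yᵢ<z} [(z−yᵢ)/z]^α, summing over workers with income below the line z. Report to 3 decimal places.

0.036

Incomes under z: 32×£550 (q = 32 of N = 146).
Shortfall ratios: (1211−550)/1211 = 0.5458 (×32).
Raised to α = 3.0: 0.16262 (×32).
Sum = 5.203816; FGT(3.0) = 5.203816 / 146 = 0.036.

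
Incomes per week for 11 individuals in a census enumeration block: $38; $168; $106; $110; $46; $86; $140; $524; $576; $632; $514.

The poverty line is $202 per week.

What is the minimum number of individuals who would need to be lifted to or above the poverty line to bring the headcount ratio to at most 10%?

Currently q = 7 of N = 11 are below the line (H = 0.636).
A headcount ratio of at most 10% allows at most ⌊0.10 × 11⌋ = 1 poor individuals.
So at least 7 − 1 = 6 must be lifted.

6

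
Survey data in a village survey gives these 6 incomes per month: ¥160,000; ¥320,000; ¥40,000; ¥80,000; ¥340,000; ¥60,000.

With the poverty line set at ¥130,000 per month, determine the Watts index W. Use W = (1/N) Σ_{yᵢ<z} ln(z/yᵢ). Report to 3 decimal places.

0.406

Poor units: ¥40,000, ¥60,000, ¥80,000 (q = 3 of N = 6).
Log shortfalls: ln(130000/40000) = 1.1787; ln(130000/60000) = 0.7732; ln(130000/80000) = 0.4855.
W = 2.437353 / 6 = 0.406.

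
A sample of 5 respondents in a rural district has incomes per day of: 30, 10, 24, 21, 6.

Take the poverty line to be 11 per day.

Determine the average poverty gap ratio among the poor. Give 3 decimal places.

0.273

Below z: 6, 10 (q = 2 of N = 5).
Shortfall ratios (z−y)/z: 0.4545, 0.0909; sum = 0.545455.
I averages over the q = 2 poor units only: 0.545455 / 2 = 0.273.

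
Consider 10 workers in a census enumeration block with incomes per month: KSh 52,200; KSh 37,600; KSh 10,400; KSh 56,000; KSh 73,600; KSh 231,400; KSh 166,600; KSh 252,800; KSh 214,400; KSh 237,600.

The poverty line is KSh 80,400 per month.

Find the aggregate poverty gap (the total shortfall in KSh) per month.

Incomes under z: KSh 10,400, KSh 37,600, KSh 52,200, KSh 56,000, KSh 73,600 (q = 5 of N = 10).
Individual gaps: 80400−10400 = 70000; 80400−37600 = 42800; 80400−52200 = 28200; 80400−56000 = 24400; 80400−73600 = 6800.
Aggregate gap = KSh 172,200.

KSh 172,200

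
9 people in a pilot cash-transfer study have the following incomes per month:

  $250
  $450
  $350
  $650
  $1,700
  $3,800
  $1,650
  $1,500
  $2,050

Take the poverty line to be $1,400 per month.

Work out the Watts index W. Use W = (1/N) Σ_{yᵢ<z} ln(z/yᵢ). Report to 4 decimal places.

Poor units: $250, $350, $450, $650 (q = 4 of N = 9).
Log gaps: ln(1400/250) = 1.7228; ln(1400/350) = 1.3863; ln(1400/450) = 1.1350; ln(1400/650) = 0.7673.
W = 5.011296 / 9 = 0.5568.

0.5568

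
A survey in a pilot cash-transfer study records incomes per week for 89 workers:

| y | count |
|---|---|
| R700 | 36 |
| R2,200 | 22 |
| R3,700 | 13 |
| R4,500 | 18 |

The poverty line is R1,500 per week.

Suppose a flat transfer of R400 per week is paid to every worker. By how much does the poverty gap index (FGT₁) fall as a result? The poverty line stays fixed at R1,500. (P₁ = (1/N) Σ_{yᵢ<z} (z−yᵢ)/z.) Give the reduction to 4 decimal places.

0.1079

Before: below the line — 36×R700; poverty gap index (FGT₁) = 0.215730.
After the R400 transfer: below the line — 36×R1,100; poverty gap index (FGT₁) = 0.107865.
Reduction = 0.215730 − 0.107865 = 0.1079.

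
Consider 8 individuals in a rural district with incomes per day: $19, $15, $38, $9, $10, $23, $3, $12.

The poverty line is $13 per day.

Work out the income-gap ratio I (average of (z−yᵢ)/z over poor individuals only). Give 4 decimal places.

0.3462

Below the line: $3, $9, $10, $12 (q = 4 of N = 8).
Shortfall ratios (z−y)/z: 0.7692, 0.3077, 0.2308, 0.0769; sum = 1.384615.
The income-gap ratio divides by q (the poor only): 1.384615 / 4 = 0.3462.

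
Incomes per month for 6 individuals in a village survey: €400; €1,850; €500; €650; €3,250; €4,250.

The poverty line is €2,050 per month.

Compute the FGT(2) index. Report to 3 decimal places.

Below z: €400, €500, €650, €1,850 (q = 4 of N = 6).
Normalized shortfalls: (2050−400)/2050 = 0.8049; (2050−500)/2050 = 0.7561; (2050−650)/2050 = 0.6829; (2050−1850)/2050 = 0.0976.
Squared: 0.6478; 0.5717; 0.4664; 0.0095.
Sum = 1.695419; P₂ = 1.695419 / 6 = 0.283.

0.283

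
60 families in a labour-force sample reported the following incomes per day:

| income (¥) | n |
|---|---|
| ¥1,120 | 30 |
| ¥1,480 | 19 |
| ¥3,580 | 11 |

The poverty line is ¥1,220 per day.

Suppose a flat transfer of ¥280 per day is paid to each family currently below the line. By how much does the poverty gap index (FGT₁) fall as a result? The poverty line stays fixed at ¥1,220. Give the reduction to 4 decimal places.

Before: below the line — 30×¥1,120; poverty gap index (FGT₁) = 0.040984.
After the ¥280 transfer: below the line — none; poverty gap index (FGT₁) = 0.000000.
Reduction = 0.040984 − 0.000000 = 0.0410.

0.0410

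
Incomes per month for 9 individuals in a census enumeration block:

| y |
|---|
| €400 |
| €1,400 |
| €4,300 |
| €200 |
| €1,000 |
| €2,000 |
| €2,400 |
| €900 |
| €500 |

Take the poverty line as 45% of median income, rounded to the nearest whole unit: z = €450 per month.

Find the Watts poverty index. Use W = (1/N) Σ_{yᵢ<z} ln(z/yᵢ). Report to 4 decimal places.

0.1032

Poor units: €200, €400 (q = 2 of N = 9).
Log gaps: ln(450/200) = 0.8109; ln(450/400) = 0.1178.
W = 0.928713 / 9 = 0.1032.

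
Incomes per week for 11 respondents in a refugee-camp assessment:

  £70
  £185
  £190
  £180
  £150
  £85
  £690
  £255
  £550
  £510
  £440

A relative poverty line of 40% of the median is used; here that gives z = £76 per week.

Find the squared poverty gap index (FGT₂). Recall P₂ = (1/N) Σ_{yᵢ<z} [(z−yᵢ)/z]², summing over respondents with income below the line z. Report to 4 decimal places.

0.0006

Poor units: £70 (q = 1 of N = 11).
Relative gaps: (76−70)/76 = 0.0789.
Squared: 0.0062.
Sum = 0.006233; P₂ = 0.006233 / 11 = 0.0006.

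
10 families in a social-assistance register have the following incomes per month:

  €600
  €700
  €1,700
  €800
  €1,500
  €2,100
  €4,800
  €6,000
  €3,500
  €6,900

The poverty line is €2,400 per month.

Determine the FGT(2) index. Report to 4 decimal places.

0.1750

Below the line: €600, €700, €800, €1,500, €1,700, €2,100 (q = 6 of N = 10).
Shortfall ratios: (2400−600)/2400 = 0.7500; (2400−700)/2400 = 0.7083; (2400−800)/2400 = 0.6667; (2400−1500)/2400 = 0.3750; (2400−1700)/2400 = 0.2917; (2400−2100)/2400 = 0.1250.
Squared: 0.5625; 0.5017; 0.4444; 0.1406; 0.0851; 0.0156.
Sum = 1.750000; P₂ = 1.750000 / 10 = 0.1750.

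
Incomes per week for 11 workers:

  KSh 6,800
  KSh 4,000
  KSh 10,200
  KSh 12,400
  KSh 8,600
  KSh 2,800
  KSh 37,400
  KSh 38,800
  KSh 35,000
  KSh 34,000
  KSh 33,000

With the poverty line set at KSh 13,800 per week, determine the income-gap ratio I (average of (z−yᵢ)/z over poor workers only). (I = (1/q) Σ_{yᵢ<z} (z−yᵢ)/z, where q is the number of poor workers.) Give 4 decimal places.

0.4589

Incomes under z: KSh 2,800, KSh 4,000, KSh 6,800, KSh 8,600, KSh 10,200, KSh 12,400 (q = 6 of N = 11).
Relative gaps: 0.7971, 0.7101, 0.5072, 0.3768, 0.2609, 0.1014; sum = 2.753623.
The income-gap ratio divides by q (the poor only): 2.753623 / 6 = 0.4589.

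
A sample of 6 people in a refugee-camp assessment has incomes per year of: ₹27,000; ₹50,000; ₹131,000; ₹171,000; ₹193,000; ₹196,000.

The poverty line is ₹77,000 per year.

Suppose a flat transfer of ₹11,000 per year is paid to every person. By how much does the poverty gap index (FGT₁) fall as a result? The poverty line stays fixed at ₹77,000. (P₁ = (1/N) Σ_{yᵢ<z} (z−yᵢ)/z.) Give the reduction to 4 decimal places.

0.0476

Before: below the line — ₹27,000, ₹50,000; poverty gap index (FGT₁) = 0.166667.
After the ₹11,000 transfer: below the line — ₹38,000, ₹61,000; poverty gap index (FGT₁) = 0.119048.
Reduction = 0.166667 − 0.119048 = 0.0476.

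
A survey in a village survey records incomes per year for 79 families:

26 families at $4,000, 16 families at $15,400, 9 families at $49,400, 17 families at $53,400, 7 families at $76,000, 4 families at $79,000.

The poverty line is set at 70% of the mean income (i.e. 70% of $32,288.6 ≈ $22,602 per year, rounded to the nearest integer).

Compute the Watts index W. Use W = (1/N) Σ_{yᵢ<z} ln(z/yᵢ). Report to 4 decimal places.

Poor units: 26×$4,000, 16×$15,400 (q = 42 of N = 79).
Log shortfalls: ln(22602/4000) = 1.7317 (×26); ln(22602/15400) = 0.3837 (×16).
W = 51.164079 / 79 = 0.6476.

0.6476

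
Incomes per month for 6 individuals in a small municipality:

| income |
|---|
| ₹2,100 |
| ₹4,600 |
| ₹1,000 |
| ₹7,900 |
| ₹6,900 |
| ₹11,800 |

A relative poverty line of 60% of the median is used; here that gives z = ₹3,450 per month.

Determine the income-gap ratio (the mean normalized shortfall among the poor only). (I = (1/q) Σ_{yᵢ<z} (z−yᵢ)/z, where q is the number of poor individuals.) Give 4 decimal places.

0.5507

Below z: ₹1,000, ₹2,100 (q = 2 of N = 6).
Relative gaps: 0.7101, 0.3913; sum = 1.101449.
I averages over the q = 2 poor units only: 1.101449 / 2 = 0.5507.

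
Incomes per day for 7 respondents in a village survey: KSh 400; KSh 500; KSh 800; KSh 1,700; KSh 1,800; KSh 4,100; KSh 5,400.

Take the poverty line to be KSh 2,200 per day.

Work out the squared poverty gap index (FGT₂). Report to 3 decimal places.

0.251

Below the line: KSh 400, KSh 500, KSh 800, KSh 1,700, KSh 1,800 (q = 5 of N = 7).
Gap ratios (z−y)/z: (2200−400)/2200 = 0.8182; (2200−500)/2200 = 0.7727; (2200−800)/2200 = 0.6364; (2200−1700)/2200 = 0.2273; (2200−1800)/2200 = 0.1818.
Squared: 0.6694; 0.5971; 0.4050; 0.0517; 0.0331.
Sum = 1.756198; P₂ = 1.756198 / 7 = 0.251.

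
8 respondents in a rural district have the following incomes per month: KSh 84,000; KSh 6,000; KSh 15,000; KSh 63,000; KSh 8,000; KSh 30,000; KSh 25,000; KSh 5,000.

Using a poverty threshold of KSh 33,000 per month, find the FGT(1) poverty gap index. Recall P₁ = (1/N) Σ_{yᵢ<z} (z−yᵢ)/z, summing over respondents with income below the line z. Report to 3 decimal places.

Below the line: KSh 5,000, KSh 6,000, KSh 8,000, KSh 15,000, KSh 25,000, KSh 30,000 (q = 6 of N = 8).
Gap ratios (z−y)/z: (33000−5000)/33000 = 0.8485; (33000−6000)/33000 = 0.8182; (33000−8000)/33000 = 0.7576; (33000−15000)/33000 = 0.5455; (33000−25000)/33000 = 0.2424; (33000−30000)/33000 = 0.0909.
Σ = 3.303030. Dividing by the full population N = 8 gives P₁ = 0.413.

0.413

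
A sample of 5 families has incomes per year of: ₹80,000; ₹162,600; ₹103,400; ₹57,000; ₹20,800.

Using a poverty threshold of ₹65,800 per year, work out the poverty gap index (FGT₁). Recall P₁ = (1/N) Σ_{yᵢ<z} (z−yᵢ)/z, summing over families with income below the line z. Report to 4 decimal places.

0.1635

Incomes under z: ₹20,800, ₹57,000 (q = 2 of N = 5).
Shortfall ratios: (65800−20800)/65800 = 0.6839; (65800−57000)/65800 = 0.1337.
Σ = 0.817629. Dividing by the full population N = 5 gives P₁ = 0.1635.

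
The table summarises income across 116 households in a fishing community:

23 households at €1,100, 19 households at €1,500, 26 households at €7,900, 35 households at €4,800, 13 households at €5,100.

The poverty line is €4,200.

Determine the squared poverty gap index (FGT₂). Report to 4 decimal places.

0.1757

Poor units: 23×€1,100, 19×€1,500 (q = 42 of N = 116).
Shortfall ratios: (4200−1100)/4200 = 0.7381 (×23); (4200−1500)/4200 = 0.6429 (×19).
Squared: 0.5448 (×23); 0.4133 (×19).
Sum = 20.382086; P₂ = 20.382086 / 116 = 0.1757.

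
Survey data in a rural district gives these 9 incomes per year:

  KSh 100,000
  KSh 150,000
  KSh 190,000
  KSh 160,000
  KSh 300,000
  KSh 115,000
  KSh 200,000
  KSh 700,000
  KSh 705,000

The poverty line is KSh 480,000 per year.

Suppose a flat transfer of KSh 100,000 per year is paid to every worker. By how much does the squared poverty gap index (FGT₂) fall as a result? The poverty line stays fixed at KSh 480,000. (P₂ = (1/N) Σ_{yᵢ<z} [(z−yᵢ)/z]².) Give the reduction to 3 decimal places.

Before: below the line — KSh 100,000, KSh 115,000, KSh 150,000, KSh 160,000, KSh 190,000, KSh 200,000, KSh 300,000; squared poverty gap index (FGT₂) = 0.32978.
After the KSh 100,000 transfer: below the line — KSh 200,000, KSh 215,000, KSh 250,000, KSh 260,000, KSh 290,000, KSh 300,000, KSh 400,000; squared poverty gap index (FGT₂) = 0.15665.
Reduction = 0.32978 − 0.15665 = 0.173.

0.173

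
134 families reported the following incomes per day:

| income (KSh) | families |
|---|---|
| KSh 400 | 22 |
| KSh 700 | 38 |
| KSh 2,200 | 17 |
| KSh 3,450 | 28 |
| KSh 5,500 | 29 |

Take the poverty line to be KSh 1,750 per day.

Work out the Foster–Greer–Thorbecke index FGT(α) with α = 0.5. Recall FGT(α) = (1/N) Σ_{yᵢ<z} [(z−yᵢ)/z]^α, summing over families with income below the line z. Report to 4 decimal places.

0.3639

Poor units: 22×KSh 400, 38×KSh 700 (q = 60 of N = 134).
Gap ratios (z−y)/z: (1750−400)/1750 = 0.7714 (×22); (1750−700)/1750 = 0.6000 (×38).
Raised to α = 0.5: 0.87831 (×22); 0.77460 (×38).
Sum = 48.757495; FGT(0.5) = 48.757495 / 134 = 0.3639.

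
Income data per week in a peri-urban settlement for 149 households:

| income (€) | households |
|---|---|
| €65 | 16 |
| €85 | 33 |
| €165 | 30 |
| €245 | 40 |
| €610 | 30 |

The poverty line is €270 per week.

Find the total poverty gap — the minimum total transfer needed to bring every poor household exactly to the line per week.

€13,535

Below z: 16×€65, 33×€85, 30×€165, 40×€245 (q = 119 of N = 149).
Individual gaps: 16×(270−65) = 3280; 33×(270−85) = 6105; 30×(270−165) = 3150; 40×(270−245) = 1000.
Aggregate gap = €13,535.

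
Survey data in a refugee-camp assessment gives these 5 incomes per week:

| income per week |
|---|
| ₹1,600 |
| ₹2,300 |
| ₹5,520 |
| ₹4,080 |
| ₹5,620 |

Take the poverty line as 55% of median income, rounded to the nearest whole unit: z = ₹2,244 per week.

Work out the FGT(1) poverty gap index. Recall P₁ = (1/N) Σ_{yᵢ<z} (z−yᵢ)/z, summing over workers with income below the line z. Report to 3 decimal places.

0.057

Incomes under z: ₹1,600 (q = 1 of N = 5).
Gap ratios (z−y)/z: (2244−1600)/2244 = 0.2870.
Σ = 0.286988. Dividing by the full population N = 5 gives P₁ = 0.057.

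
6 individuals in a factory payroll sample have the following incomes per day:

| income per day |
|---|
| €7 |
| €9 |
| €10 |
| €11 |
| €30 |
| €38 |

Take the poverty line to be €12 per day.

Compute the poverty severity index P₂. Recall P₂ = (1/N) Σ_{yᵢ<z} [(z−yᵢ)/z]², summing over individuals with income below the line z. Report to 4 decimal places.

0.0451

Below the line: €7, €9, €10, €11 (q = 4 of N = 6).
Gap ratios (z−y)/z: (12−7)/12 = 0.4167; (12−9)/12 = 0.2500; (12−10)/12 = 0.1667; (12−11)/12 = 0.0833.
Squared: 0.1736; 0.0625; 0.0278; 0.0069.
Sum = 0.270833; P₂ = 0.270833 / 6 = 0.0451.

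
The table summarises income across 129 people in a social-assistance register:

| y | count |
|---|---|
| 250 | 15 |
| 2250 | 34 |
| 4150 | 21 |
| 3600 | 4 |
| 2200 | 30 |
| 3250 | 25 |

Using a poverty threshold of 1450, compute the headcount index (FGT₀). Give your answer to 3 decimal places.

15 of the 129 people have income below 1450.
H = 15/129 = 0.116.

0.116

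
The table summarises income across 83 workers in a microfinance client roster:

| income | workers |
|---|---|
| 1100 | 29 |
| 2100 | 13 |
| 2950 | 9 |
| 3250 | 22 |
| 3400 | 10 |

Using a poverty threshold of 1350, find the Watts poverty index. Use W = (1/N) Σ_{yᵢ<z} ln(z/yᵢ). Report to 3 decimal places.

0.072

Incomes under z: 29×1100 (q = 29 of N = 83).
ln(z/y) terms: ln(1350/1100) = 0.2048 (×29).
W = 5.939038 / 83 = 0.072.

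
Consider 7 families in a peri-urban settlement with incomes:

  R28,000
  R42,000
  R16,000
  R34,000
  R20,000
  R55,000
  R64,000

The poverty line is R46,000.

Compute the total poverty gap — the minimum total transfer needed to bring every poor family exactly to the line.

Below the line: R16,000, R20,000, R28,000, R34,000, R42,000 (q = 5 of N = 7).
Individual gaps: 46000−16000 = 30000; 46000−20000 = 26000; 46000−28000 = 18000; 46000−34000 = 12000; 46000−42000 = 4000.
Aggregate gap = R90,000.

R90,000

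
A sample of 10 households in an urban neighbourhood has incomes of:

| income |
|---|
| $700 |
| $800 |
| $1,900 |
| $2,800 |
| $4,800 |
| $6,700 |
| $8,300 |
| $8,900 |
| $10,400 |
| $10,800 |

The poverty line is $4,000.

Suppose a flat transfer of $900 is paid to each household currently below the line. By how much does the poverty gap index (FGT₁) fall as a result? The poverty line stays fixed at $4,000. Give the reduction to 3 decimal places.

Before: below the line — $700, $800, $1,900, $2,800; poverty gap index (FGT₁) = 0.24500.
After the $900 transfer: below the line — $1,600, $1,700, $2,800, $3,700; poverty gap index (FGT₁) = 0.15500.
Reduction = 0.24500 − 0.15500 = 0.090.

0.090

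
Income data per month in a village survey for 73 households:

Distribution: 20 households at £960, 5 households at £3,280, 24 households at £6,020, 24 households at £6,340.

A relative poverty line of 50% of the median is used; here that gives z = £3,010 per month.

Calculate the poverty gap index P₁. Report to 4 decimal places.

Poor units: 20×£960 (q = 20 of N = 73).
Relative gaps: (3010−960)/3010 = 0.6811 (×20).
Σ = 13.621262. Dividing by the full population N = 73 gives P₁ = 0.1866.

0.1866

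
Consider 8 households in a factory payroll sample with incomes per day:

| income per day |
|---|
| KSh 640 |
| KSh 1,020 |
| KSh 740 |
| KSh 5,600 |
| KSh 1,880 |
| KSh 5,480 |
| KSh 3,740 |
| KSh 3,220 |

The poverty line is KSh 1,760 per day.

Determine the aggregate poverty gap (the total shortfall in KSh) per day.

KSh 2,880

Incomes under z: KSh 640, KSh 740, KSh 1,020 (q = 3 of N = 8).
Individual gaps: 1760−640 = 1120; 1760−740 = 1020; 1760−1020 = 740.
Aggregate gap = KSh 2,880.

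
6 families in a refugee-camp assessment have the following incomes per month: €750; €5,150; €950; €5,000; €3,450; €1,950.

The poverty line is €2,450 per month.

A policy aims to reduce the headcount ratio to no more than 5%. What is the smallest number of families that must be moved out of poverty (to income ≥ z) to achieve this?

3 of the 6 families are poor, so H = 3/6 = 0.500.
A headcount ratio of at most 5% allows at most ⌊0.05 × 6⌋ = 0 poor families.
So at least 3 − 0 = 3 must be lifted.

3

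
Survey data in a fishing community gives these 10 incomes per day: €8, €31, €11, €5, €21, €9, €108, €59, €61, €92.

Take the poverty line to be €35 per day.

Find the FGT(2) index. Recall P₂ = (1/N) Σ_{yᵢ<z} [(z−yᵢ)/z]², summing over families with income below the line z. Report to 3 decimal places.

Below z: €5, €8, €9, €11, €21, €31 (q = 6 of N = 10).
Relative gaps: (35−5)/35 = 0.8571; (35−8)/35 = 0.7714; (35−9)/35 = 0.7429; (35−11)/35 = 0.6857; (35−21)/35 = 0.4000; (35−31)/35 = 0.1143.
Squared: 0.7347; 0.5951; 0.5518; 0.4702; 0.1600; 0.0131.
Sum = 2.524898; P₂ = 2.524898 / 10 = 0.252.

0.252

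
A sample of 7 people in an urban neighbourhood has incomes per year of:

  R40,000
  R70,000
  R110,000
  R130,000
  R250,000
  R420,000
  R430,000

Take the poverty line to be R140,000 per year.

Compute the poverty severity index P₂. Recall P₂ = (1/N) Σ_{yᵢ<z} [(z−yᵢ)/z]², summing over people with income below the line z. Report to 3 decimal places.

Poor units: R40,000, R70,000, R110,000, R130,000 (q = 4 of N = 7).
Gap ratios (z−y)/z: (140000−40000)/140000 = 0.7143; (140000−70000)/140000 = 0.5000; (140000−110000)/140000 = 0.2143; (140000−130000)/140000 = 0.0714.
Squared: 0.5102; 0.2500; 0.0459; 0.0051.
Sum = 0.811224; P₂ = 0.811224 / 7 = 0.116.

0.116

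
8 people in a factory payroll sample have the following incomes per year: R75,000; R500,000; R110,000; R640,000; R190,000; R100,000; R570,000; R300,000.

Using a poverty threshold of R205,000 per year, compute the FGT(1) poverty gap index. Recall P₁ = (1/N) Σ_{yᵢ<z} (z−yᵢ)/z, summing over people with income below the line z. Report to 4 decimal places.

Incomes under z: R75,000, R100,000, R110,000, R190,000 (q = 4 of N = 8).
Normalized shortfalls: (205000−75000)/205000 = 0.6341; (205000−100000)/205000 = 0.5122; (205000−110000)/205000 = 0.4634; (205000−190000)/205000 = 0.0732.
Sum of shortfalls = 1.682927; P₁ averages over all N: 1.682927 / 8 = 0.2104.

0.2104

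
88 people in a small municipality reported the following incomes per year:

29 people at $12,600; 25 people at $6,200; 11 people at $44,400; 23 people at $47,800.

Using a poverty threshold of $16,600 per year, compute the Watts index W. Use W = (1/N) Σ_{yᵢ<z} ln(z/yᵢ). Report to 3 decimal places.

0.371

Below the line: 25×$6,200, 29×$12,600 (q = 54 of N = 88).
ln(z/y) terms: ln(16600/6200) = 0.9849 (×25); ln(16600/12600) = 0.2757 (×29).
W = 32.616806 / 88 = 0.371.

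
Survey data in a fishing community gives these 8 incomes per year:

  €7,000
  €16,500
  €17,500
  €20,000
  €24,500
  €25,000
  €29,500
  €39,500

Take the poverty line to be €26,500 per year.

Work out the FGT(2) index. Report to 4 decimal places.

Below the line: €7,000, €16,500, €17,500, €20,000, €24,500, €25,000 (q = 6 of N = 8).
Normalized shortfalls: (26500−7000)/26500 = 0.7358; (26500−16500)/26500 = 0.3774; (26500−17500)/26500 = 0.3396; (26500−20000)/26500 = 0.2453; (26500−24500)/26500 = 0.0755; (26500−25000)/26500 = 0.0566.
Squared: 0.5415; 0.1424; 0.1153; 0.0602; 0.0057; 0.0032.
Sum = 0.868281; P₂ = 0.868281 / 8 = 0.1085.

0.1085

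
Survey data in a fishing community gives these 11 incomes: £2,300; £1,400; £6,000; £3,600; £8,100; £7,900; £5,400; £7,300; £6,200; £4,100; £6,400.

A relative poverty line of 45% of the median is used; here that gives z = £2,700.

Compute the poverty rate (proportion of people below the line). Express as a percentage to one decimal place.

2 of the 11 people have income below £2,700.
H = 2/11 = 18.2%.

18.2%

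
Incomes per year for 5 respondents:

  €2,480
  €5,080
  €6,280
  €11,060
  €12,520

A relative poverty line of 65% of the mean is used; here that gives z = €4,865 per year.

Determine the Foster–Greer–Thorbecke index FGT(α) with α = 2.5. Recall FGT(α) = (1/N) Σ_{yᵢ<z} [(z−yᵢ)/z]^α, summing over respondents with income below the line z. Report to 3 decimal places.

0.034

Incomes under z: €2,480 (q = 1 of N = 5).
Gap ratios (z−y)/z: (4865−2480)/4865 = 0.4902.
Raised to α = 2.5: 0.16827.
Sum = 0.168273; FGT(2.5) = 0.168273 / 5 = 0.034.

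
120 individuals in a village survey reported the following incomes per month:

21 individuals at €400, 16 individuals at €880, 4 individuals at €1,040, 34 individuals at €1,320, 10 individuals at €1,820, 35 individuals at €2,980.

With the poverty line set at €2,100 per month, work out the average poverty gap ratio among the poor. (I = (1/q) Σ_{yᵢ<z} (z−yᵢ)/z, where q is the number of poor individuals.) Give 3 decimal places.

0.497

Incomes under z: 21×€400, 16×€880, 4×€1,040, 34×€1,320, 10×€1,820 (q = 85 of N = 120).
Relative gaps: 0.8095 (×21), 0.5810 (×16), 0.5048 (×4), 0.3714 (×34), 0.1333 (×10); sum = 42.276190.
I averages over the q = 85 poor units only: 42.276190 / 85 = 0.497.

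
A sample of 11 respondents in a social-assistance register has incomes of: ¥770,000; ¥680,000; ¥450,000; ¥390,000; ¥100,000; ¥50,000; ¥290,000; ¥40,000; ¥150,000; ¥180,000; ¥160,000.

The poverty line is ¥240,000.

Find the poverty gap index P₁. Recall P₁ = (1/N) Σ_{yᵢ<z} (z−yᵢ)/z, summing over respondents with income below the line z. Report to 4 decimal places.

Below the line: ¥40,000, ¥50,000, ¥100,000, ¥150,000, ¥160,000, ¥180,000 (q = 6 of N = 11).
Relative gaps: (240000−40000)/240000 = 0.8333; (240000−50000)/240000 = 0.7917; (240000−100000)/240000 = 0.5833; (240000−150000)/240000 = 0.3750; (240000−160000)/240000 = 0.3333; (240000−180000)/240000 = 0.2500.
Sum of shortfalls = 3.166667; P₁ averages over all N: 3.166667 / 11 = 0.2879.

0.2879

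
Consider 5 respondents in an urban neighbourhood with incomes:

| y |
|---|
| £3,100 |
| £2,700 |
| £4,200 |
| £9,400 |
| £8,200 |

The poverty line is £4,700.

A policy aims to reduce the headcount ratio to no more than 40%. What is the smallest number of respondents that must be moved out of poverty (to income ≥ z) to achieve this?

Currently q = 3 of N = 5 are below the line (H = 0.600).
A headcount ratio of at most 40% allows at most ⌊0.40 × 5⌋ = 2 poor respondents.
So at least 3 − 2 = 1 must be lifted.

1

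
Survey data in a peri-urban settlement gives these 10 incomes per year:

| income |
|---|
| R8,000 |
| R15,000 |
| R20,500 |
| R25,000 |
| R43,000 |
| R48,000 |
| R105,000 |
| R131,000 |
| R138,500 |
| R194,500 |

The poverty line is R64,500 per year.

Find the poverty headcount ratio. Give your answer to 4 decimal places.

0.6000

6 of the 10 respondents have income below R64,500.
H = 6/10 = 0.6000.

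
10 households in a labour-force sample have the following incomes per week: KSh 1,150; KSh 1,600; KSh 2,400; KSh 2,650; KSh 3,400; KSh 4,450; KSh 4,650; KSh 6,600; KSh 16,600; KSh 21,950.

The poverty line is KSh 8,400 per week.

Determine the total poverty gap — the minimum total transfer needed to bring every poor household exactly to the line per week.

KSh 40,300

Incomes under z: KSh 1,150, KSh 1,600, KSh 2,400, KSh 2,650, KSh 3,400, KSh 4,450, KSh 4,650, KSh 6,600 (q = 8 of N = 10).
Individual gaps: 8400−1150 = 7250; 8400−1600 = 6800; 8400−2400 = 6000; 8400−2650 = 5750; 8400−3400 = 5000; 8400−4450 = 3950; 8400−4650 = 3750; 8400−6600 = 1800.
Aggregate gap = KSh 40,300.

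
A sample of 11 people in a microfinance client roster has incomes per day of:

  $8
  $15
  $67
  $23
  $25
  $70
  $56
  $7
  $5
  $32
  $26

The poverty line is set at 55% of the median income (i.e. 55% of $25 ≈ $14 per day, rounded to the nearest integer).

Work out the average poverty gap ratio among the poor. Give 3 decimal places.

0.524

Incomes under z: $5, $7, $8 (q = 3 of N = 11).
Shortfall ratios (z−y)/z: 0.6429, 0.5000, 0.4286; sum = 1.571429.
The income-gap ratio divides by q (the poor only): 1.571429 / 3 = 0.524.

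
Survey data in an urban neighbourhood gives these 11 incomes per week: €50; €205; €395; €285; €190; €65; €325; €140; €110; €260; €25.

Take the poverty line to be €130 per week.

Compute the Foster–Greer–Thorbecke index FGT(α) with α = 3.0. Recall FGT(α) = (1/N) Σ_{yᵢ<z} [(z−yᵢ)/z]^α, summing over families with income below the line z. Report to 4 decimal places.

Incomes under z: €25, €50, €65, €110 (q = 4 of N = 11).
Relative gaps: (130−25)/130 = 0.8077; (130−50)/130 = 0.6154; (130−65)/130 = 0.5000; (130−110)/130 = 0.1538.
Raised to α = 3.0: 0.52691; 0.23305; 0.12500; 0.00364.
Sum = 0.888598; FGT(3.0) = 0.888598 / 11 = 0.0808.

0.0808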